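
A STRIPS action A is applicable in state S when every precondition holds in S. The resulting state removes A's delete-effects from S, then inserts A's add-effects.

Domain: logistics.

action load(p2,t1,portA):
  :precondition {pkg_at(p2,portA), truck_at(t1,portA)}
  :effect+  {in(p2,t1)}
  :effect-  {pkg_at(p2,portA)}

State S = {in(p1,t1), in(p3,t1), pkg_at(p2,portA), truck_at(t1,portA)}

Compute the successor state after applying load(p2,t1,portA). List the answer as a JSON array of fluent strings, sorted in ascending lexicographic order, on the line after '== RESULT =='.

Progress:
  pre ⊆ S: {pkg_at(p2,portA), truck_at(t1,portA)} ⊆ S  — applicable
  S \ del = {in(p1,t1), in(p3,t1), truck_at(t1,portA)}
  ∪ add   = {in(p1,t1), in(p2,t1), in(p3,t1), truck_at(t1,portA)}

== RESULT ==
["in(p1,t1)", "in(p2,t1)", "in(p3,t1)", "truck_at(t1,portA)"]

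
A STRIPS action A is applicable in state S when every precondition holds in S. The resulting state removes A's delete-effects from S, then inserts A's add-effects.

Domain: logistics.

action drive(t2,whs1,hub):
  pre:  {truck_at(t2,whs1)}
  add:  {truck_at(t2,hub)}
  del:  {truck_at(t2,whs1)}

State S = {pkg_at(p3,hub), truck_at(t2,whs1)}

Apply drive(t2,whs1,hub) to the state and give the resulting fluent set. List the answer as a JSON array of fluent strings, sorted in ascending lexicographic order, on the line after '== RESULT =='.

Progress:
  pre ⊆ S: {truck_at(t2,whs1)} ⊆ S  — applicable
  S \ del = {pkg_at(p3,hub)}
  ∪ add   = {pkg_at(p3,hub), truck_at(t2,hub)}

== RESULT ==
["pkg_at(p3,hub)", "truck_at(t2,hub)"]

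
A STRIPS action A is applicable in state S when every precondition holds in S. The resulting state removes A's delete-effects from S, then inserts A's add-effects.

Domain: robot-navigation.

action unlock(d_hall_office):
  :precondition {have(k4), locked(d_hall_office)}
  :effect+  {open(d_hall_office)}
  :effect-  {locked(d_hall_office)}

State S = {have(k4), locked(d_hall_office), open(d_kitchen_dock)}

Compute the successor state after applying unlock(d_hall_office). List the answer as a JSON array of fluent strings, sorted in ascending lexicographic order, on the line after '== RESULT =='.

Progress:
  pre ⊆ S: {have(k4), locked(d_hall_office)} ⊆ S  — applicable
  S \ del = {have(k4), open(d_kitchen_dock)}
  ∪ add   = {have(k4), open(d_hall_office), open(d_kitchen_dock)}

== RESULT ==
["have(k4)", "open(d_hall_office)", "open(d_kitchen_dock)"]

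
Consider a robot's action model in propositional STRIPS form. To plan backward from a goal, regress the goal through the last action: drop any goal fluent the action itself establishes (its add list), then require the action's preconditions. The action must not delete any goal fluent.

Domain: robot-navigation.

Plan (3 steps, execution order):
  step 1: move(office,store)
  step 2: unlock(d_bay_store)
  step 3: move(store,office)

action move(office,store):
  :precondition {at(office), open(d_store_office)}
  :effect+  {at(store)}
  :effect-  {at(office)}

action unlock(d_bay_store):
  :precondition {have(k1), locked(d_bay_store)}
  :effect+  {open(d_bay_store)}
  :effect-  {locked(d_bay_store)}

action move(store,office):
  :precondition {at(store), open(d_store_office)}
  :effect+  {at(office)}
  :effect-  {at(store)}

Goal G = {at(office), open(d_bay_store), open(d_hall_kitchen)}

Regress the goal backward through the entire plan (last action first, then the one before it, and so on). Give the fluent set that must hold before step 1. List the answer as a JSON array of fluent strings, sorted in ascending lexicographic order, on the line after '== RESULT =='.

Work backward from the goal:
  through step 3 (move(store,office)): drop {at(office)}, keep {open(d_bay_store), open(d_hall_kitchen)}, require {at(store), open(d_store_office)}
    → {at(store), open(d_bay_store), open(d_hall_kitchen), open(d_store_office)}
  through step 2 (unlock(d_bay_store)): drop {open(d_bay_store)}, keep {at(store), open(d_hall_kitchen), open(d_store_office)}, require {have(k1), locked(d_bay_store)}
    → {at(store), have(k1), locked(d_bay_store), open(d_hall_kitchen), open(d_store_office)}
  through step 1 (move(office,store)): drop {at(store)}, keep {have(k1), locked(d_bay_store), open(d_hall_kitchen), open(d_store_office)}, require {at(office), open(d_store_office)}
    → {at(office), have(k1), locked(d_bay_store), open(d_hall_kitchen), open(d_store_office)}

== RESULT ==
["at(office)", "have(k1)", "locked(d_bay_store)", "open(d_hall_kitchen)", "open(d_store_office)"]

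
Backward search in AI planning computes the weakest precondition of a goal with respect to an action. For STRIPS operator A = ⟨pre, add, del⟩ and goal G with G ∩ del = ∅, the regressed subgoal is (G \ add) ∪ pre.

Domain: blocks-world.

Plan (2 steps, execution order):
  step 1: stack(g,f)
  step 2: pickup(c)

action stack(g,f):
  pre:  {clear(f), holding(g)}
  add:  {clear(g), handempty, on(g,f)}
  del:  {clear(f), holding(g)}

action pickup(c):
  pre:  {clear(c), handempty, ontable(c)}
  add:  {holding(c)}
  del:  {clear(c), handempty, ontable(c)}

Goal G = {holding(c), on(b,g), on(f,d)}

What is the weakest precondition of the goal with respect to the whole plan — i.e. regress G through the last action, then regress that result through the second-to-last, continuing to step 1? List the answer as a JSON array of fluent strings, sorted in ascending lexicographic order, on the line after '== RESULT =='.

Regress step by step:
  through step 2 (pickup(c)): drop {holding(c)}, keep {on(b,g), on(f,d)}, require {clear(c), handempty, ontable(c)}
    → {clear(c), handempty, on(b,g), on(f,d), ontable(c)}
  through step 1 (stack(g,f)): drop {handempty}, keep {clear(c), on(b,g), on(f,d), ontable(c)}, require {clear(f), holding(g)}
    → {clear(c), clear(f), holding(g), on(b,g), on(f,d), ontable(c)}

== RESULT ==
["clear(c)", "clear(f)", "holding(g)", "on(b,g)", "on(f,d)", "ontable(c)"]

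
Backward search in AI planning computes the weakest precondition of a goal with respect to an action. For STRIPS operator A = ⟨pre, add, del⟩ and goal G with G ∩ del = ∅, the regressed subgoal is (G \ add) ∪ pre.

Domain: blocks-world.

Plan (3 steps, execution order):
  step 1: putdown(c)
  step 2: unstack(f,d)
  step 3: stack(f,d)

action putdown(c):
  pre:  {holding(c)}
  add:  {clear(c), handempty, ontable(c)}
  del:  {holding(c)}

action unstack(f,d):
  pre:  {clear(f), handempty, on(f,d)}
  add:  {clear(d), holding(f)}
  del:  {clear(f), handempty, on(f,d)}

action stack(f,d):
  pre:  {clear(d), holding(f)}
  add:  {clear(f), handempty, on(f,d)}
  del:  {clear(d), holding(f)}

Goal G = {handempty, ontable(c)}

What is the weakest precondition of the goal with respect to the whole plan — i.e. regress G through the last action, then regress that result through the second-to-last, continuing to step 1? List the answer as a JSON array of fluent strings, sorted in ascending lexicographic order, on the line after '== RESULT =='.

Work backward from the goal:
  through step 3 (stack(f,d)): drop {handempty}, keep {ontable(c)}, require {clear(d), holding(f)}
    → {clear(d), holding(f), ontable(c)}
  through step 2 (unstack(f,d)): drop {clear(d), holding(f)}, keep {ontable(c)}, require {clear(f), handempty, on(f,d)}
    → {clear(f), handempty, on(f,d), ontable(c)}
  through step 1 (putdown(c)): drop {handempty, ontable(c)}, keep {clear(f), on(f,d)}, require {holding(c)}
    → {clear(f), holding(c), on(f,d)}

== RESULT ==
["clear(f)", "holding(c)", "on(f,d)"]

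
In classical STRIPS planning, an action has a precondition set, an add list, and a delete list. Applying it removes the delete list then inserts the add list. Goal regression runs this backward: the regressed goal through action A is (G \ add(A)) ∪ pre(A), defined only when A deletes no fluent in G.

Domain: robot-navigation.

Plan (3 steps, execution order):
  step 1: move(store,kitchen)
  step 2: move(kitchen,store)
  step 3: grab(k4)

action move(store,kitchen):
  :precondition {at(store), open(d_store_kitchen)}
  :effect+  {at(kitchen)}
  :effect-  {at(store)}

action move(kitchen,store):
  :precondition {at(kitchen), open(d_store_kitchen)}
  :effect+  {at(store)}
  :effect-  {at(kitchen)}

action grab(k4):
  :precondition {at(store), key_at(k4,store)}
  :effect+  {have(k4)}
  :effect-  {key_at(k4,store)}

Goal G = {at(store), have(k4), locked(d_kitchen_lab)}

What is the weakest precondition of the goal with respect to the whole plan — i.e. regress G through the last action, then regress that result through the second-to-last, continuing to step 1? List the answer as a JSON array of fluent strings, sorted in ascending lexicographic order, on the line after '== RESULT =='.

Work backward from the goal:
  through step 3 (grab(k4)): drop {have(k4)}, keep {at(store), locked(d_kitchen_lab)}, require {at(store), key_at(k4,store)}
    → {at(store), key_at(k4,store), locked(d_kitchen_lab)}
  through step 2 (move(kitchen,store)): drop {at(store)}, keep {key_at(k4,store), locked(d_kitchen_lab)}, require {at(kitchen), open(d_store_kitchen)}
    → {at(kitchen), key_at(k4,store), locked(d_kitchen_lab), open(d_store_kitchen)}
  through step 1 (move(store,kitchen)): drop {at(kitchen)}, keep {key_at(k4,store), locked(d_kitchen_lab), open(d_store_kitchen)}, require {at(store), open(d_store_kitchen)}
    → {at(store), key_at(k4,store), locked(d_kitchen_lab), open(d_store_kitchen)}

== RESULT ==
["at(store)", "key_at(k4,store)", "locked(d_kitchen_lab)", "open(d_store_kitchen)"]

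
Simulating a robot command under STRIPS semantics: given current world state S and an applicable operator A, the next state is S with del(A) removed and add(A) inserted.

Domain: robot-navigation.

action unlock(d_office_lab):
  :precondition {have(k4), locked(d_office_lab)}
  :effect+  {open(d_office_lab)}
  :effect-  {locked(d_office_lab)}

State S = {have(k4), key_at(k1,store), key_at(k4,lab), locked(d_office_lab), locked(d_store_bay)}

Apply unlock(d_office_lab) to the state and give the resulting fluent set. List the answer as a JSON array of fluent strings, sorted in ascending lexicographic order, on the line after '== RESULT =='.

Compute (S \ del) ∪ add:
  pre ⊆ S: {have(k4), locked(d_office_lab)} ⊆ S  — applicable
  S \ del = {have(k4), key_at(k1,store), key_at(k4,lab), locked(d_store_bay)}
  ∪ add   = {have(k4), key_at(k1,store), key_at(k4,lab), locked(d_store_bay), open(d_office_lab)}

== RESULT ==
["have(k4)", "key_at(k1,store)", "key_at(k4,lab)", "locked(d_store_bay)", "open(d_office_lab)"]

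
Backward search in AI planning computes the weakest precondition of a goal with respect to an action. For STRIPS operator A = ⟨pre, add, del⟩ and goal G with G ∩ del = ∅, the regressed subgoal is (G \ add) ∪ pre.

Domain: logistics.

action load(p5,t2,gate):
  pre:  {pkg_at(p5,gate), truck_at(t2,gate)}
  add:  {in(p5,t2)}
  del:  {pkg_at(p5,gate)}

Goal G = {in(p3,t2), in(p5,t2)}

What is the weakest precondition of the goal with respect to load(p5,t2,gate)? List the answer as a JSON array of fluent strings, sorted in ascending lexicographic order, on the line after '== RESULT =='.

Regress:
  G ∩ del = {}  (empty — regression defined)
  G \ add = {in(p3,t2), in(p5,t2)} \ {in(p5,t2)} = {in(p3,t2)}
  ∪ pre   = {in(p3,t2)} ∪ {pkg_at(p5,gate), truck_at(t2,gate)}
          = {in(p3,t2), pkg_at(p5,gate), truck_at(t2,gate)}

== RESULT ==
["in(p3,t2)", "pkg_at(p5,gate)", "truck_at(t2,gate)"]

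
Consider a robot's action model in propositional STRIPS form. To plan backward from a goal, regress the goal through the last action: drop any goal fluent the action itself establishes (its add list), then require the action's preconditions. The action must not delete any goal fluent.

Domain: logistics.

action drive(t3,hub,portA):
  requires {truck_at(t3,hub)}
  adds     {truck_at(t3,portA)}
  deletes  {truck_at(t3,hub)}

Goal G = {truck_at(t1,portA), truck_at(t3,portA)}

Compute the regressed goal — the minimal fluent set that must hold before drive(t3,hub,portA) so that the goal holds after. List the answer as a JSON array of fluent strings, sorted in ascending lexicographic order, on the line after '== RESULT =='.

Compute (G \ add) ∪ pre:
  G ∩ del = {}  (empty — regression defined)
  G \ add = {truck_at(t1,portA), truck_at(t3,portA)} \ {truck_at(t3,portA)} = {truck_at(t1,portA)}
  ∪ pre   = {truck_at(t1,portA)} ∪ {truck_at(t3,hub)}
          = {truck_at(t1,portA), truck_at(t3,hub)}

== RESULT ==
["truck_at(t1,portA)", "truck_at(t3,hub)"]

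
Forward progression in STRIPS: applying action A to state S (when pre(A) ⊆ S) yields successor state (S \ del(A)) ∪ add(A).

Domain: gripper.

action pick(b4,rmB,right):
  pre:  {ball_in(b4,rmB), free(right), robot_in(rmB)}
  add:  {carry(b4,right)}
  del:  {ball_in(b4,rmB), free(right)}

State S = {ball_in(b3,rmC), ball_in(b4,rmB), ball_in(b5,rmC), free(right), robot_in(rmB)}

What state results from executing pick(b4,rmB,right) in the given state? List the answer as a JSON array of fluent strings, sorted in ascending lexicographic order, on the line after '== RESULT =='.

Progress:
  pre ⊆ S: {ball_in(b4,rmB), free(right), robot_in(rmB)} ⊆ S  — applicable
  S \ del = {ball_in(b3,rmC), ball_in(b5,rmC), robot_in(rmB)}
  ∪ add   = {ball_in(b3,rmC), ball_in(b5,rmC), carry(b4,right), robot_in(rmB)}

== RESULT ==
["ball_in(b3,rmC)", "ball_in(b5,rmC)", "carry(b4,right)", "robot_in(rmB)"]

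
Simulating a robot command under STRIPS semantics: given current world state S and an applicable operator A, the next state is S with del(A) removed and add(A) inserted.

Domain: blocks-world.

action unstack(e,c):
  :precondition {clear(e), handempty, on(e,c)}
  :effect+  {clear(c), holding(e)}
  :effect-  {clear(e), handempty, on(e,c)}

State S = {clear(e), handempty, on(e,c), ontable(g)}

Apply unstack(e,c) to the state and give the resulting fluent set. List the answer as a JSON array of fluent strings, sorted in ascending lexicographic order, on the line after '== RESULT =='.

Compute (S \ del) ∪ add:
  pre ⊆ S: {clear(e), handempty, on(e,c)} ⊆ S  — applicable
  S \ del = {ontable(g)}
  ∪ add   = {clear(c), holding(e), ontable(g)}

== RESULT ==
["clear(c)", "holding(e)", "ontable(g)"]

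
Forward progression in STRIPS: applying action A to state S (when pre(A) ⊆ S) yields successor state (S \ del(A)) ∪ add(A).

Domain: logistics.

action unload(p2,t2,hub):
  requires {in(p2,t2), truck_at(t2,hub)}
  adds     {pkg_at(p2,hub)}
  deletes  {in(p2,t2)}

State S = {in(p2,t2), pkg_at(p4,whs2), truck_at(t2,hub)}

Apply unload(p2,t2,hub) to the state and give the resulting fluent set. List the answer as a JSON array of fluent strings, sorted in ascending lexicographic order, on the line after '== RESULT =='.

Compute (S \ del) ∪ add:
  pre ⊆ S: {in(p2,t2), truck_at(t2,hub)} ⊆ S  — applicable
  S \ del = {pkg_at(p4,whs2), truck_at(t2,hub)}
  ∪ add   = {pkg_at(p2,hub), pkg_at(p4,whs2), truck_at(t2,hub)}

== RESULT ==
["pkg_at(p2,hub)", "pkg_at(p4,whs2)", "truck_at(t2,hub)"]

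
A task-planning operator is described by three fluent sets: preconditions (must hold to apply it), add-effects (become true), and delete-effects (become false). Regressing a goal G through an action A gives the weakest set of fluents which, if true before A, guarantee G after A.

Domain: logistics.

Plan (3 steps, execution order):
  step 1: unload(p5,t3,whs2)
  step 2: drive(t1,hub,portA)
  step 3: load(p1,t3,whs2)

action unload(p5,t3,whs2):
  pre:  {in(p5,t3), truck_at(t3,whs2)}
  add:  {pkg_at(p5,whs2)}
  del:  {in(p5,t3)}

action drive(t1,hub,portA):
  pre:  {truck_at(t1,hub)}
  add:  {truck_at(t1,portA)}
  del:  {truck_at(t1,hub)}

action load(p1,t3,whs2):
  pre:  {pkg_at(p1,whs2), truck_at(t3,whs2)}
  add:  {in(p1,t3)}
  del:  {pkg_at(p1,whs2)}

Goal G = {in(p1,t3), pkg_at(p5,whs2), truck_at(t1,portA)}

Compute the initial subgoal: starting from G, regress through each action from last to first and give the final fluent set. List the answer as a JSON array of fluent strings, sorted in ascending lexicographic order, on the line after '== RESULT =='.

Regress step by step:
  through step 3 (load(p1,t3,whs2)): drop {in(p1,t3)}, keep {pkg_at(p5,whs2), truck_at(t1,portA)}, require {pkg_at(p1,whs2), truck_at(t3,whs2)}
    → {pkg_at(p1,whs2), pkg_at(p5,whs2), truck_at(t1,portA), truck_at(t3,whs2)}
  through step 2 (drive(t1,hub,portA)): drop {truck_at(t1,portA)}, keep {pkg_at(p1,whs2), pkg_at(p5,whs2), truck_at(t3,whs2)}, require {truck_at(t1,hub)}
    → {pkg_at(p1,whs2), pkg_at(p5,whs2), truck_at(t1,hub), truck_at(t3,whs2)}
  through step 1 (unload(p5,t3,whs2)): drop {pkg_at(p5,whs2)}, keep {pkg_at(p1,whs2), truck_at(t1,hub), truck_at(t3,whs2)}, require {in(p5,t3), truck_at(t3,whs2)}
    → {in(p5,t3), pkg_at(p1,whs2), truck_at(t1,hub), truck_at(t3,whs2)}

== RESULT ==
["in(p5,t3)", "pkg_at(p1,whs2)", "truck_at(t1,hub)", "truck_at(t3,whs2)"]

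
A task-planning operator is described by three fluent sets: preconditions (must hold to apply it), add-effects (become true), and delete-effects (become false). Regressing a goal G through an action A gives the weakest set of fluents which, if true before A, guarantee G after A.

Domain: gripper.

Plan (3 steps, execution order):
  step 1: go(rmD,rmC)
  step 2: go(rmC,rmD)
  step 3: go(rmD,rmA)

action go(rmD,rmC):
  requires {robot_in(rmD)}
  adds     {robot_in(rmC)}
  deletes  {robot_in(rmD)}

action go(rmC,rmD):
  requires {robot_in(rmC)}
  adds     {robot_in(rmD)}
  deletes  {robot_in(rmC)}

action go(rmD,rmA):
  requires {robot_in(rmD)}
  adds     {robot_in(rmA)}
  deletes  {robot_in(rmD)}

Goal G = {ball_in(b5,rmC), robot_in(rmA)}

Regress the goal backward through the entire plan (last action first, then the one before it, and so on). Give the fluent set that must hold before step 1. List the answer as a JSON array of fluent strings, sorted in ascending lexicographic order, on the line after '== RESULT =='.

Regress step by step:
  through step 3 (go(rmD,rmA)): drop {robot_in(rmA)}, keep {ball_in(b5,rmC)}, require {robot_in(rmD)}
    → {ball_in(b5,rmC), robot_in(rmD)}
  through step 2 (go(rmC,rmD)): drop {robot_in(rmD)}, keep {ball_in(b5,rmC)}, require {robot_in(rmC)}
    → {ball_in(b5,rmC), robot_in(rmC)}
  through step 1 (go(rmD,rmC)): drop {robot_in(rmC)}, keep {ball_in(b5,rmC)}, require {robot_in(rmD)}
    → {ball_in(b5,rmC), robot_in(rmD)}

== RESULT ==
["ball_in(b5,rmC)", "robot_in(rmD)"]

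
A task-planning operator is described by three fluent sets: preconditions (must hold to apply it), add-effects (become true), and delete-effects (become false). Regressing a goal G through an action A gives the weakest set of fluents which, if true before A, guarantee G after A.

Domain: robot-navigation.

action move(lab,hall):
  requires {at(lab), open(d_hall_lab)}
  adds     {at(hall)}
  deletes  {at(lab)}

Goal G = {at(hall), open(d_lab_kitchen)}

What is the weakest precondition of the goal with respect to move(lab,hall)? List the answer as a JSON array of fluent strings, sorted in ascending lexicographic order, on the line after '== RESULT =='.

Regress:
  G ∩ del = {}  (empty — regression defined)
  G \ add = {at(hall), open(d_lab_kitchen)} \ {at(hall)} = {open(d_lab_kitchen)}
  ∪ pre   = {open(d_lab_kitchen)} ∪ {at(lab), open(d_hall_lab)}
          = {at(lab), open(d_hall_lab), open(d_lab_kitchen)}

== RESULT ==
["at(lab)", "open(d_hall_lab)", "open(d_lab_kitchen)"]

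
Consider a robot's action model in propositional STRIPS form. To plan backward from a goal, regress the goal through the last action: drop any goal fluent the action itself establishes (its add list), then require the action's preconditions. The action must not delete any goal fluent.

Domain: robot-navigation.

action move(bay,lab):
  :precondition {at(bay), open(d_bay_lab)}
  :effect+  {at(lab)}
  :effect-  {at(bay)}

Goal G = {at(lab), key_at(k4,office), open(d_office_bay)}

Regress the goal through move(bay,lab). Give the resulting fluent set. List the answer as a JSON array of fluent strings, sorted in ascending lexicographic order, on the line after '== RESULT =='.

Regress:
  G ∩ del = {}  (empty — regression defined)
  G \ add = {at(lab), key_at(k4,office), open(d_office_bay)} \ {at(lab)} = {key_at(k4,office), open(d_office_bay)}
  ∪ pre   = {key_at(k4,office), open(d_office_bay)} ∪ {at(bay), open(d_bay_lab)}
          = {at(bay), key_at(k4,office), open(d_bay_lab), open(d_office_bay)}

== RESULT ==
["at(bay)", "key_at(k4,office)", "open(d_bay_lab)", "open(d_office_bay)"]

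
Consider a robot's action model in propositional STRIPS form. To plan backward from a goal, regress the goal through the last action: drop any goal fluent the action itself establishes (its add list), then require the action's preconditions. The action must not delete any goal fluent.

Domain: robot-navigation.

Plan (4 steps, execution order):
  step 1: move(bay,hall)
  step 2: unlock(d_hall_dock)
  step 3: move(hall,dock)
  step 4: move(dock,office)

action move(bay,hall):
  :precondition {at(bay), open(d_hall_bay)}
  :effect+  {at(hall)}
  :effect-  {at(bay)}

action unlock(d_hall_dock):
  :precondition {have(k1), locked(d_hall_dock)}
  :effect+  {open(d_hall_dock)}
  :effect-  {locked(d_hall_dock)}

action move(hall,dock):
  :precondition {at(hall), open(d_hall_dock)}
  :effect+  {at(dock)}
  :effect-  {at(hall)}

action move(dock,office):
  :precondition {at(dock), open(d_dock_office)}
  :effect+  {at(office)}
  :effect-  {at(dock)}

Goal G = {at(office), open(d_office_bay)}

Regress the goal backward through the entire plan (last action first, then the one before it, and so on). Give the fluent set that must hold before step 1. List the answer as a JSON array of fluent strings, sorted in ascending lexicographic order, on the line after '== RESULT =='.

Work backward from the goal:
  through step 4 (move(dock,office)): drop {at(office)}, keep {open(d_office_bay)}, require {at(dock), open(d_dock_office)}
    → {at(dock), open(d_dock_office), open(d_office_bay)}
  through step 3 (move(hall,dock)): drop {at(dock)}, keep {open(d_dock_office), open(d_office_bay)}, require {at(hall), open(d_hall_dock)}
    → {at(hall), open(d_dock_office), open(d_hall_dock), open(d_office_bay)}
  through step 2 (unlock(d_hall_dock)): drop {open(d_hall_dock)}, keep {at(hall), open(d_dock_office), open(d_office_bay)}, require {have(k1), locked(d_hall_dock)}
    → {at(hall), have(k1), locked(d_hall_dock), open(d_dock_office), open(d_office_bay)}
  through step 1 (move(bay,hall)): drop {at(hall)}, keep {have(k1), locked(d_hall_dock), open(d_dock_office), open(d_office_bay)}, require {at(bay), open(d_hall_bay)}
    → {at(bay), have(k1), locked(d_hall_dock), open(d_dock_office), open(d_hall_bay), open(d_office_bay)}

== RESULT ==
["at(bay)", "have(k1)", "locked(d_hall_dock)", "open(d_dock_office)", "open(d_hall_bay)", "open(d_office_bay)"]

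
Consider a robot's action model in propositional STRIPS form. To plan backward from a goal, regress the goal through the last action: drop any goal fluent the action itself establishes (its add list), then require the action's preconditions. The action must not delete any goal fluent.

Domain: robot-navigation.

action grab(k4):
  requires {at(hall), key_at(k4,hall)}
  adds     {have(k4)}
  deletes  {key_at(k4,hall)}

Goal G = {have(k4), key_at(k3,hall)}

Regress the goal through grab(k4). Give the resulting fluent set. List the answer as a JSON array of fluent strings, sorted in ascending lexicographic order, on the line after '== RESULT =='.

Regress:
  G ∩ del = {}  (empty — regression defined)
  G \ add = {have(k4), key_at(k3,hall)} \ {have(k4)} = {key_at(k3,hall)}
  ∪ pre   = {key_at(k3,hall)} ∪ {at(hall), key_at(k4,hall)}
          = {at(hall), key_at(k3,hall), key_at(k4,hall)}

== RESULT ==
["at(hall)", "key_at(k3,hall)", "key_at(k4,hall)"]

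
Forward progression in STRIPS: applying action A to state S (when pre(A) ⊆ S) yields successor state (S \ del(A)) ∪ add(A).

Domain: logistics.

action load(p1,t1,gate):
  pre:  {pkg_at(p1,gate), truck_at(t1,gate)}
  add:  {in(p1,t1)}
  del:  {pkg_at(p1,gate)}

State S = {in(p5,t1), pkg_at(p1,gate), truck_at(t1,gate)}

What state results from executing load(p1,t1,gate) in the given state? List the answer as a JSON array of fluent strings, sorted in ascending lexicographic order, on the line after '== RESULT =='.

Progress:
  pre ⊆ S: {pkg_at(p1,gate), truck_at(t1,gate)} ⊆ S  — applicable
  S \ del = {in(p5,t1), truck_at(t1,gate)}
  ∪ add   = {in(p1,t1), in(p5,t1), truck_at(t1,gate)}

== RESULT ==
["in(p1,t1)", "in(p5,t1)", "truck_at(t1,gate)"]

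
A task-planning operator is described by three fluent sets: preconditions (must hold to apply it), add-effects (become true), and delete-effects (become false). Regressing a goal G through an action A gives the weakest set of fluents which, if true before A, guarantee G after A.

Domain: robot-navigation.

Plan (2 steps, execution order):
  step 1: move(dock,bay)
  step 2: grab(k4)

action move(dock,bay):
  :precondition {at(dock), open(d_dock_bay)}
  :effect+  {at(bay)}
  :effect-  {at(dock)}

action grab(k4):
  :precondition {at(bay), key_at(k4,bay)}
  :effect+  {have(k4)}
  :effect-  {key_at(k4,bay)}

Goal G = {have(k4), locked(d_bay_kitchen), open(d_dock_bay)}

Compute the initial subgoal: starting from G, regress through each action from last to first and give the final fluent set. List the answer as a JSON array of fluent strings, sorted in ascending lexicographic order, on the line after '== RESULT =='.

Work backward from the goal:
  through step 2 (grab(k4)): drop {have(k4)}, keep {locked(d_bay_kitchen), open(d_dock_bay)}, require {at(bay), key_at(k4,bay)}
    → {at(bay), key_at(k4,bay), locked(d_bay_kitchen), open(d_dock_bay)}
  through step 1 (move(dock,bay)): drop {at(bay)}, keep {key_at(k4,bay), locked(d_bay_kitchen), open(d_dock_bay)}, require {at(dock), open(d_dock_bay)}
    → {at(dock), key_at(k4,bay), locked(d_bay_kitchen), open(d_dock_bay)}

== RESULT ==
["at(dock)", "key_at(k4,bay)", "locked(d_bay_kitchen)", "open(d_dock_bay)"]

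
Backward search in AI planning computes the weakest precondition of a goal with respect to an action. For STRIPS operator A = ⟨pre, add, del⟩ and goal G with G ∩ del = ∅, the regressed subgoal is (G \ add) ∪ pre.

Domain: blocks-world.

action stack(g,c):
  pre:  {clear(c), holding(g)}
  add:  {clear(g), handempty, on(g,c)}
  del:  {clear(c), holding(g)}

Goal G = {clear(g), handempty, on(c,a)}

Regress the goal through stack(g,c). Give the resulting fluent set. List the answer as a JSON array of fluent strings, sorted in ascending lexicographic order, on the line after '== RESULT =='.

Regress:
  G ∩ del = {}  (empty — regression defined)
  G \ add = {clear(g), handempty, on(c,a)} \ {clear(g), handempty, on(g,c)} = {on(c,a)}
  ∪ pre   = {on(c,a)} ∪ {clear(c), holding(g)}
          = {clear(c), holding(g), on(c,a)}

== RESULT ==
["clear(c)", "holding(g)", "on(c,a)"]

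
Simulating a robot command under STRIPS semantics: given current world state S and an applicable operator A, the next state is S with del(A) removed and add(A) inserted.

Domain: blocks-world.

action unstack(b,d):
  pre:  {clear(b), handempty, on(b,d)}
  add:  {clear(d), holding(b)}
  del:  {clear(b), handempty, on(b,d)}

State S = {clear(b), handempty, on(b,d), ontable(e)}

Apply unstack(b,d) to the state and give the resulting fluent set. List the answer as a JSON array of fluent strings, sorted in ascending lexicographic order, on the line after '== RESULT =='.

Compute (S \ del) ∪ add:
  pre ⊆ S: {clear(b), handempty, on(b,d)} ⊆ S  — applicable
  S \ del = {ontable(e)}
  ∪ add   = {clear(d), holding(b), ontable(e)}

== RESULT ==
["clear(d)", "holding(b)", "ontable(e)"]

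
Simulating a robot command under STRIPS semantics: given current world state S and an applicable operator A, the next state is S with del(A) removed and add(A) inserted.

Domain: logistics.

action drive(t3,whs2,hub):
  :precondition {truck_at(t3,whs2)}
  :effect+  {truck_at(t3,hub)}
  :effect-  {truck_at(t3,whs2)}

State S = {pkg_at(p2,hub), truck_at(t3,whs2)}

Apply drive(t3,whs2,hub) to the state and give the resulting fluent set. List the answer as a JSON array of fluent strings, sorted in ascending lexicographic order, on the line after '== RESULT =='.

Compute (S \ del) ∪ add:
  pre ⊆ S: {truck_at(t3,whs2)} ⊆ S  — applicable
  S \ del = {pkg_at(p2,hub)}
  ∪ add   = {pkg_at(p2,hub), truck_at(t3,hub)}

== RESULT ==
["pkg_at(p2,hub)", "truck_at(t3,hub)"]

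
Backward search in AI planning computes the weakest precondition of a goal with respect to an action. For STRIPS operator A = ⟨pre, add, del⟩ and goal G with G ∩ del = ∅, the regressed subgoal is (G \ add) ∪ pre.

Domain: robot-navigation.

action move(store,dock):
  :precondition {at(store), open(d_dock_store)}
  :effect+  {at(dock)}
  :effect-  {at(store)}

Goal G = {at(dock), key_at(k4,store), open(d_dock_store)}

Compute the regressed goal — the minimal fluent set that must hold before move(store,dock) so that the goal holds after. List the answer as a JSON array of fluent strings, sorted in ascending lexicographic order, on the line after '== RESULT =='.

Regress:
  G ∩ del = {}  (empty — regression defined)
  G \ add = {at(dock), key_at(k4,store), open(d_dock_store)} \ {at(dock)} = {key_at(k4,store), open(d_dock_store)}
  ∪ pre   = {key_at(k4,store), open(d_dock_store)} ∪ {at(store), open(d_dock_store)}
          = {at(store), key_at(k4,store), open(d_dock_store)}

== RESULT ==
["at(store)", "key_at(k4,store)", "open(d_dock_store)"]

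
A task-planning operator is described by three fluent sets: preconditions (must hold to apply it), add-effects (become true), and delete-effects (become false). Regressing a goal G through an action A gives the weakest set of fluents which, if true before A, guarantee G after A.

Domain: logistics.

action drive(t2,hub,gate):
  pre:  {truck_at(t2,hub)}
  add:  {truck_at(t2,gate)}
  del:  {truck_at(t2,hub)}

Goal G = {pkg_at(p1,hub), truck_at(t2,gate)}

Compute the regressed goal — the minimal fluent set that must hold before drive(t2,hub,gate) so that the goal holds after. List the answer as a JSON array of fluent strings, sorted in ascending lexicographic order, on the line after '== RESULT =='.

Regress:
  G ∩ del = {}  (empty — regression defined)
  G \ add = {pkg_at(p1,hub), truck_at(t2,gate)} \ {truck_at(t2,gate)} = {pkg_at(p1,hub)}
  ∪ pre   = {pkg_at(p1,hub)} ∪ {truck_at(t2,hub)}
          = {pkg_at(p1,hub), truck_at(t2,hub)}

== RESULT ==
["pkg_at(p1,hub)", "truck_at(t2,hub)"]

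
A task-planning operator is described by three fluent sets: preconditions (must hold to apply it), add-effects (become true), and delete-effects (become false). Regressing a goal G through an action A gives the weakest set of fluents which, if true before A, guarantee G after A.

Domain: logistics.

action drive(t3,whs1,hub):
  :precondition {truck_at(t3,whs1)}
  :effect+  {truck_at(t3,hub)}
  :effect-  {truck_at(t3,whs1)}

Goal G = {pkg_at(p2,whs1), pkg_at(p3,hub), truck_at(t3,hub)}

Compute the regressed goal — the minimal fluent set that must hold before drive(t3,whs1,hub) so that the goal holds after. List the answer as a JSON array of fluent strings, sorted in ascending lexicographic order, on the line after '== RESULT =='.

Regress:
  G ∩ del = {}  (empty — regression defined)
  G \ add = {pkg_at(p2,whs1), pkg_at(p3,hub), truck_at(t3,hub)} \ {truck_at(t3,hub)} = {pkg_at(p2,whs1), pkg_at(p3,hub)}
  ∪ pre   = {pkg_at(p2,whs1), pkg_at(p3,hub)} ∪ {truck_at(t3,whs1)}
          = {pkg_at(p2,whs1), pkg_at(p3,hub), truck_at(t3,whs1)}

== RESULT ==
["pkg_at(p2,whs1)", "pkg_at(p3,hub)", "truck_at(t3,whs1)"]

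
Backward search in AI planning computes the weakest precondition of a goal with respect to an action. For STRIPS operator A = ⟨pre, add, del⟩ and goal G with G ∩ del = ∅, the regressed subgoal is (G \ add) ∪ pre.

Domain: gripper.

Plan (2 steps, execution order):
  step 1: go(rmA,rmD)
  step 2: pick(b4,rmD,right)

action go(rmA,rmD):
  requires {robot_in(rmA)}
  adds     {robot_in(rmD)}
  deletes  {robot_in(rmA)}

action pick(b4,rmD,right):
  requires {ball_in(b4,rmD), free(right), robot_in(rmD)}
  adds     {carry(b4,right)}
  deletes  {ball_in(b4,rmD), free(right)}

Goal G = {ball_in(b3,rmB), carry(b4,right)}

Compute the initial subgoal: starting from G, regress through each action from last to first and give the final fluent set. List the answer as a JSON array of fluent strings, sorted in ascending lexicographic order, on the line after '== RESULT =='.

Regress step by step:
  through step 2 (pick(b4,rmD,right)): drop {carry(b4,right)}, keep {ball_in(b3,rmB)}, require {ball_in(b4,rmD), free(right), robot_in(rmD)}
    → {ball_in(b3,rmB), ball_in(b4,rmD), free(right), robot_in(rmD)}
  through step 1 (go(rmA,rmD)): drop {robot_in(rmD)}, keep {ball_in(b3,rmB), ball_in(b4,rmD), free(right)}, require {robot_in(rmA)}
    → {ball_in(b3,rmB), ball_in(b4,rmD), free(right), robot_in(rmA)}

== RESULT ==
["ball_in(b3,rmB)", "ball_in(b4,rmD)", "free(right)", "robot_in(rmA)"]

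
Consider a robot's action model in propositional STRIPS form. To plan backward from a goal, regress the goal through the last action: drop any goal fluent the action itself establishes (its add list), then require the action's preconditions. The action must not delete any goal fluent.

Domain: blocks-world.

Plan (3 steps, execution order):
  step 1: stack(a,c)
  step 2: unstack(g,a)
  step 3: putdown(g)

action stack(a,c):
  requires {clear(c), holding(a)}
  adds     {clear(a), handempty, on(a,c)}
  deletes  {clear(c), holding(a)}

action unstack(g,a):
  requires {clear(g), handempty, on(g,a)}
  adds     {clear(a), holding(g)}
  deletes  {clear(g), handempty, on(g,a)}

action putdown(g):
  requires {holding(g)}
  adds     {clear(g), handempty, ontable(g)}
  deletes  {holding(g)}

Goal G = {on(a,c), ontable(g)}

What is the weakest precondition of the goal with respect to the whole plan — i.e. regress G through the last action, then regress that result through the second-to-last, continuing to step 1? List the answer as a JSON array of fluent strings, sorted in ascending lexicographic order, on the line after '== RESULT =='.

Regress step by step:
  through step 3 (putdown(g)): drop {ontable(g)}, keep {on(a,c)}, require {holding(g)}
    → {holding(g), on(a,c)}
  through step 2 (unstack(g,a)): drop {holding(g)}, keep {on(a,c)}, require {clear(g), handempty, on(g,a)}
    → {clear(g), handempty, on(a,c), on(g,a)}
  through step 1 (stack(a,c)): drop {handempty, on(a,c)}, keep {clear(g), on(g,a)}, require {clear(c), holding(a)}
    → {clear(c), clear(g), holding(a), on(g,a)}

== RESULT ==
["clear(c)", "clear(g)", "holding(a)", "on(g,a)"]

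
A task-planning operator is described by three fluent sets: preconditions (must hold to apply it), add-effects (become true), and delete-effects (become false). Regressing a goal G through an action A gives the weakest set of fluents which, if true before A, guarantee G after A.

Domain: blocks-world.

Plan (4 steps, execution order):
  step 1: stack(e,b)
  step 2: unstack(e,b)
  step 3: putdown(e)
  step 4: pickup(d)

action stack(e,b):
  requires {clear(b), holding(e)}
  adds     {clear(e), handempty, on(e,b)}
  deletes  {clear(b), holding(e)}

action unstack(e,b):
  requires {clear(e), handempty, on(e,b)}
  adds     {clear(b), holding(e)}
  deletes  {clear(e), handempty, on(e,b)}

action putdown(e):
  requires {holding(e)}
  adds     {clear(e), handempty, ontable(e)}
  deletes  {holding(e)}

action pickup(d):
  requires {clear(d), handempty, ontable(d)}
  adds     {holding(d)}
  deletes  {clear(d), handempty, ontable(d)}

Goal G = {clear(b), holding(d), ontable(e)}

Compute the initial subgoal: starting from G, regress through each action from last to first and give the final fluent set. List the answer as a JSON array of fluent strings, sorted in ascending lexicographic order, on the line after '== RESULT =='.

Regress step by step:
  through step 4 (pickup(d)): drop {holding(d)}, keep {clear(b), ontable(e)}, require {clear(d), handempty, ontable(d)}
    → {clear(b), clear(d), handempty, ontable(d), ontable(e)}
  through step 3 (putdown(e)): drop {handempty, ontable(e)}, keep {clear(b), clear(d), ontable(d)}, require {holding(e)}
    → {clear(b), clear(d), holding(e), ontable(d)}
  through step 2 (unstack(e,b)): drop {clear(b), holding(e)}, keep {clear(d), ontable(d)}, require {clear(e), handempty, on(e,b)}
    → {clear(d), clear(e), handempty, on(e,b), ontable(d)}
  through step 1 (stack(e,b)): drop {clear(e), handempty, on(e,b)}, keep {clear(d), ontable(d)}, require {clear(b), holding(e)}
    → {clear(b), clear(d), holding(e), ontable(d)}

== RESULT ==
["clear(b)", "clear(d)", "holding(e)", "ontable(d)"]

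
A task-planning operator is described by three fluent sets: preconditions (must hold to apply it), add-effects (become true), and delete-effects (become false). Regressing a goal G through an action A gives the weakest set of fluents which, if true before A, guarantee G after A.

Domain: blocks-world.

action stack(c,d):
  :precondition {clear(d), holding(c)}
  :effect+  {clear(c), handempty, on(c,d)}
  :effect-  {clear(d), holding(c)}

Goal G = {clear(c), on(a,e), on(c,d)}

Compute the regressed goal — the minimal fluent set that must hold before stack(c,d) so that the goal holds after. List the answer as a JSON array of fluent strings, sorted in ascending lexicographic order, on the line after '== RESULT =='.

Regress:
  G ∩ del = {}  (empty — regression defined)
  G \ add = {clear(c), on(a,e), on(c,d)} \ {clear(c), handempty, on(c,d)} = {on(a,e)}
  ∪ pre   = {on(a,e)} ∪ {clear(d), holding(c)}
          = {clear(d), holding(c), on(a,e)}

== RESULT ==
["clear(d)", "holding(c)", "on(a,e)"]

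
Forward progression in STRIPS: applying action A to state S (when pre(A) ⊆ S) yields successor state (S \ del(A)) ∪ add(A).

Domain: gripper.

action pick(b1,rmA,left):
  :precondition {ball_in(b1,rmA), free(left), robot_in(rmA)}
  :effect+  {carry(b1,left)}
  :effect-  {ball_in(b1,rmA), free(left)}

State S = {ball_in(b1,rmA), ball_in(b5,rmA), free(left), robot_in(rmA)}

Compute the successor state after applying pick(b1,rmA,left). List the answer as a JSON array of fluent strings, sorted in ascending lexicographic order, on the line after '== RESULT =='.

Progress:
  pre ⊆ S: {ball_in(b1,rmA), free(left), robot_in(rmA)} ⊆ S  — applicable
  S \ del = {ball_in(b5,rmA), robot_in(rmA)}
  ∪ add   = {ball_in(b5,rmA), carry(b1,left), robot_in(rmA)}

== RESULT ==
["ball_in(b5,rmA)", "carry(b1,left)", "robot_in(rmA)"]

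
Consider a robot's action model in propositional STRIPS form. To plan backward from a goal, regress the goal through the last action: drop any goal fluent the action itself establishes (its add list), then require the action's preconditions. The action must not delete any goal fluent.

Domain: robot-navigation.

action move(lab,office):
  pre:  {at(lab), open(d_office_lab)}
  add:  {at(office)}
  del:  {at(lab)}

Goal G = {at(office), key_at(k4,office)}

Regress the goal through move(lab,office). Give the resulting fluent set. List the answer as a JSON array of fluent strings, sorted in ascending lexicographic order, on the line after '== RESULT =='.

Compute (G \ add) ∪ pre:
  G ∩ del = {}  (empty — regression defined)
  G \ add = {at(office), key_at(k4,office)} \ {at(office)} = {key_at(k4,office)}
  ∪ pre   = {key_at(k4,office)} ∪ {at(lab), open(d_office_lab)}
          = {at(lab), key_at(k4,office), open(d_office_lab)}

== RESULT ==
["at(lab)", "key_at(k4,office)", "open(d_office_lab)"]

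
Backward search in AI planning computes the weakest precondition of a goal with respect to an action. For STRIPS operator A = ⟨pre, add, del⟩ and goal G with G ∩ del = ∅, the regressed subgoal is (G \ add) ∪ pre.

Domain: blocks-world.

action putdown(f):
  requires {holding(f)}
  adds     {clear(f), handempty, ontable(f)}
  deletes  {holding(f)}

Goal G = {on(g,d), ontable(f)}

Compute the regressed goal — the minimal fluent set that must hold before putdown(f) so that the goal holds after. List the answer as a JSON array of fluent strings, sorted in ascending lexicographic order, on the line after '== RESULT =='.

Regress:
  G ∩ del = {}  (empty — regression defined)
  G \ add = {on(g,d), ontable(f)} \ {clear(f), handempty, ontable(f)} = {on(g,d)}
  ∪ pre   = {on(g,d)} ∪ {holding(f)}
          = {holding(f), on(g,d)}

== RESULT ==
["holding(f)", "on(g,d)"]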